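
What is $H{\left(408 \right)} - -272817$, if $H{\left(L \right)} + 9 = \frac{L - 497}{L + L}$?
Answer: $\frac{222611239}{816} \approx 2.7281 \cdot 10^{5}$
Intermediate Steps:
$H{\left(L \right)} = -9 + \frac{-497 + L}{2 L}$ ($H{\left(L \right)} = -9 + \frac{L - 497}{L + L} = -9 + \frac{-497 + L}{2 L}$)
$H{\left(408 \right)} - -272817 = \frac{-497 - 6936}{2 \cdot 408} - -272817 = \frac{1}{2} \cdot \frac{1}{408} \left(-497 - 6936\right) + 272817 = \frac{1}{2} \cdot \frac{1}{408} \left(-7433\right) + 272817 = - \frac{7433}{816} + 272817 = \frac{222611239}{816}$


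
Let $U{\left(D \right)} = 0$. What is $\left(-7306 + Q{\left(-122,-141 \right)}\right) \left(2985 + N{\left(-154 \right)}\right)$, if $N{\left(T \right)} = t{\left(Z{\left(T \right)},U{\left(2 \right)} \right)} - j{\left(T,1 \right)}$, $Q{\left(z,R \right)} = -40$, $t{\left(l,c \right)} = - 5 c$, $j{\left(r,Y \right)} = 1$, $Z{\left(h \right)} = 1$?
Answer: $-21920464$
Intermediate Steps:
$N{\left(T \right)} = -1$ ($N{\left(T \right)} = \left(-5\right) 0 - 1 = 0 - 1 = -1$)
$\left(-7306 + Q{\left(-122,-141 \right)}\right) \left(2985 + N{\left(-154 \right)}\right) = \left(-7306 - 40\right) \left(2985 - 1\right) = \left(-7346\right) 2984 = -21920464$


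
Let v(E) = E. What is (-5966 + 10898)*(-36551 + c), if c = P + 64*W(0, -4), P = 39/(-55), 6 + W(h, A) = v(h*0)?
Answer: -10019180448/55 ≈ -1.8217e+8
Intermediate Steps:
W(h, A) = -6 (W(h, A) = -6 + h*0 = -6 + 0 = -6)
P = -39/55 (P = 39*(-1/55) = -39/55 ≈ -0.70909)
c = -21159/55 (c = -39/55 + 64*(-6) = -39/55 - 384 = -21159/55 ≈ -384.71)
(-5966 + 10898)*(-36551 + c) = (-5966 + 10898)*(-36551 - 21159/55) = 4932*(-2031464/55) = -10019180448/55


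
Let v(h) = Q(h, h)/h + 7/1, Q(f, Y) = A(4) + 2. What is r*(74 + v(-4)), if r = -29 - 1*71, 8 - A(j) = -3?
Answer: -7775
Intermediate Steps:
A(j) = 11 (A(j) = 8 - 1*(-3) = 8 + 3 = 11)
r = -100 (r = -29 - 71 = -100)
Q(f, Y) = 13 (Q(f, Y) = 11 + 2 = 13)
v(h) = 7 + 13/h (v(h) = 13/h + 7/1 = 13/h + 7*1 = 13/h + 7 = 7 + 13/h)
r*(74 + v(-4)) = -100*(74 + (7 + 13/(-4))) = -100*(74 + (7 + 13*(-¼))) = -100*(74 + (7 - 13/4)) = -100*(74 + 15/4) = -100*311/4 = -7775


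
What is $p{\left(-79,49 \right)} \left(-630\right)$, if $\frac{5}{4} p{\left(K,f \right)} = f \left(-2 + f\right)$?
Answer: $-1160712$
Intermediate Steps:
$p{\left(K,f \right)} = \frac{4 f \left(-2 + f\right)}{5}$
$p{\left(-79,49 \right)} \left(-630\right) = \frac{4}{5} \cdot 49 \left(-2 + 49\right) \left(-630\right) = \frac{4}{5} \cdot 49 \cdot 47 \left(-630\right) = \frac{9212}{5} \left(-630\right) = -1160712$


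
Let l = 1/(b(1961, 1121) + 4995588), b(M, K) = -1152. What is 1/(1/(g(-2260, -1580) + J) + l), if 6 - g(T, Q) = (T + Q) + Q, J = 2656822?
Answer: 1108035604344/638057 ≈ 1.7366e+6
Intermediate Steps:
g(T, Q) = 6 - T - 2*Q (g(T, Q) = 6 - ((T + Q) + Q) = 6 - ((Q + T) + Q) = 6 - (T + 2*Q) = 6 + (-T - 2*Q) = 6 - T - 2*Q)
l = 1/4994436 (l = 1/(-1152 + 4995588) = 1/4994436 ≈ 2.0022e-7)
1/(1/(g(-2260, -1580) + J) + l) = 1/(1/((6 - 1*(-2260) - 2*(-1580)) + 2656822) + 1/4994436) = 1/(1/((6 + 2260 + 3160) + 2656822) + 1/4994436) = 1/(1/(5426 + 2656822) + 1/4994436) = 1/(1/2662248 + 1/4994436) = 1/(638057/1108035604344) = 1108035604344/638057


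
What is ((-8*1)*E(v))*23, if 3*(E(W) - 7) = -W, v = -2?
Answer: -4232/3 ≈ -1410.7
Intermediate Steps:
E(W) = 7 - W/3 (E(W) = 7 + (-W)/3 = 7 - W/3)
((-8*1)*E(v))*23 = ((-8*1)*(7 - ⅓*(-2)))*23 = -8*(7 + ⅔)*23 = -8*23/3*23 = -184/3*23 = -4232/3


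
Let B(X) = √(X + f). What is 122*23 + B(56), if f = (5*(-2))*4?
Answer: 2810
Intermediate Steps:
f = -40 (f = -10*4 = -40)
B(X) = √(-40 + X) (B(X) = √(X - 40) = √(-40 + X))
122*23 + B(56) = 122*23 + √(-40 + 56) = 2806 + √16 = 2806 + 4 = 2810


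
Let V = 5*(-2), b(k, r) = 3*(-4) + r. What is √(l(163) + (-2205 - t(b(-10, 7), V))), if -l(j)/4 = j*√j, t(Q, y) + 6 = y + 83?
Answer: 2*√(-568 - 163*√163) ≈ 102.94*I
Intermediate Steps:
b(k, r) = -12 + r
V = -10
t(Q, y) = 77 + y (t(Q, y) = -6 + (y + 83) = -6 + (83 + y) = 77 + y)
l(j) = -4*j^(3/2) (l(j) = -4*j*√j = -4*j^(3/2))
√(l(163) + (-2205 - t(b(-10, 7), V))) = √(-652*√163 + (-2205 - (77 - 10))) = √(-652*√163 + (-2205 - 1*67)) = √(-652*√163 + (-2205 - 67)) = √(-652*√163 - 2272) = √(-2272 - 652*√163)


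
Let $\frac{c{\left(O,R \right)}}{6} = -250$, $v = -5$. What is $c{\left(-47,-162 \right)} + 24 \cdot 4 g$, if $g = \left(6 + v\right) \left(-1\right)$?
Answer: $-1596$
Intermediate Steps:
$c{\left(O,R \right)} = -1500$ ($c{\left(O,R \right)} = 6 \left(-250\right) = -1500$)
$g = -1$ ($g = \left(6 - 5\right) \left(-1\right) = 1 \left(-1\right) = -1$)
$c{\left(-47,-162 \right)} + 24 \cdot 4 g = -1500 + 24 \cdot 4 \left(-1\right) = -1500 + 96 \left(-1\right) = -1500 - 96 = -1596$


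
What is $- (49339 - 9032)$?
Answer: $-40307$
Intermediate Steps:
$- (49339 - 9032) = \left(-1\right) 40307 = -40307$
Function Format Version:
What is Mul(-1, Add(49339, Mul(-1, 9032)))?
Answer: -40307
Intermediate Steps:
Mul(-1, Add(49339, Mul(-1, 9032))) = Mul(-1, Add(49339, -9032)) = Mul(-1, 40307) = -40307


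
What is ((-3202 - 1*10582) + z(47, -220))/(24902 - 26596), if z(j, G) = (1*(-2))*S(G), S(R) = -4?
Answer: 984/121 ≈ 8.1322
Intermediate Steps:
z(j, G) = 8 (z(j, G) = (1*(-2))*(-4) = -2*(-4) = 8)
((-3202 - 1*10582) + z(47, -220))/(24902 - 26596) = ((-3202 - 1*10582) + 8)/(24902 - 26596) = ((-3202 - 10582) + 8)/(-1694) = (-13784 + 8)*(-1/1694) = -13776*(-1/1694) = 984/121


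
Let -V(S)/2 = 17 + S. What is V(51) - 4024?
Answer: -4160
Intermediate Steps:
V(S) = -34 - 2*S (V(S) = -2*(17 + S) = -34 - 2*S)
V(51) - 4024 = (-34 - 2*51) - 4024 = (-34 - 102) - 4024 = -136 - 4024 = -4160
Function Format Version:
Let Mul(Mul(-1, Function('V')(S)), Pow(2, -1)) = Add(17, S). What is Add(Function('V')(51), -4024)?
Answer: -4160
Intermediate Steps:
Function('V')(S) = Add(-34, Mul(-2, S)) (Function('V')(S) = Mul(-2, Add(17, S)) = Add(-34, Mul(-2, S)))
Add(Function('V')(51), -4024) = Add(Add(-34, Mul(-2, 51)), -4024) = Add(Add(-34, -102), -4024) = Add(-136, -4024) = -4160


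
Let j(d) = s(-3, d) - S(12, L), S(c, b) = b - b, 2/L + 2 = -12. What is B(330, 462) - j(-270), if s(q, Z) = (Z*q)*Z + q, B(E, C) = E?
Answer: 219033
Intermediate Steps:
L = -⅐ (L = 2/(-2 - 12) = 2/(-14) = 2*(-1/14) = -⅐ ≈ -0.14286)
S(c, b) = 0
s(q, Z) = q + q*Z² (s(q, Z) = q*Z² + q = q + q*Z²)
j(d) = -3 - 3*d² (j(d) = -3*(1 + d²) - 1*0 = (-3 - 3*d²) + 0 = -3 - 3*d²)
B(330, 462) - j(-270) = 330 - (-3 - 3*(-270)²) = 330 - (-3 - 3*72900) = 330 - (-3 - 218700) = 330 - 1*(-218703) = 330 + 218703 = 219033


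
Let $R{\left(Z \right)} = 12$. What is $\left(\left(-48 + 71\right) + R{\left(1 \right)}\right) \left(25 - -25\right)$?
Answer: $1750$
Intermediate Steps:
$\left(\left(-48 + 71\right) + R{\left(1 \right)}\right) \left(25 - -25\right) = \left(\left(-48 + 71\right) + 12\right) \left(25 - -25\right) = \left(23 + 12\right) \left(25 + 25\right) = 35 \cdot 50 = 1750$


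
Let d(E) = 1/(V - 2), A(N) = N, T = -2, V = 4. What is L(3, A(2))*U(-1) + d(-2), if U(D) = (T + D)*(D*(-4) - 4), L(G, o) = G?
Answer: ½ ≈ 0.50000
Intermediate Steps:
d(E) = ½ (d(E) = 1/(4 - 2) = 1/2 = ½)
U(D) = (-4 - 4*D)*(-2 + D) (U(D) = (-2 + D)*(D*(-4) - 4) = (-2 + D)*(-4*D - 4) = (-2 + D)*(-4 - 4*D) = (-4 - 4*D)*(-2 + D))
L(3, A(2))*U(-1) + d(-2) = 3*(8 - 4*(-1)² + 4*(-1)) + ½ = 3*(8 - 4*1 - 4) + ½ = 3*(8 - 4 - 4) + ½ = 3*0 + ½ = 0 + ½ = ½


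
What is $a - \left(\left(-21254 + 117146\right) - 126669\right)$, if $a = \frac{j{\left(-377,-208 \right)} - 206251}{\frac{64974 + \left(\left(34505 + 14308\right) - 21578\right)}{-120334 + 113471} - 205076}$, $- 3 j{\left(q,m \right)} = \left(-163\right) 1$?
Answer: $\frac{129962786738977}{4222586391} \approx 30778.0$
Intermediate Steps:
$j{\left(q,m \right)} = \frac{163}{3}$ ($j{\left(q,m \right)} = - \frac{\left(-163\right) 1}{3} = \left(- \frac{1}{3}\right) \left(-163\right) = \frac{163}{3}$)
$a = \frac{4245383170}{4222586391}$ ($a = \frac{\frac{163}{3} - 206251}{\frac{64974 + \left(\left(34505 + 14308\right) - 21578\right)}{-120334 + 113471} - 205076} = - \frac{618590}{3 \left(\frac{64974 + \left(48813 - 21578\right)}{-6863} - 205076\right)} = - \frac{618590}{3 \left(\left(64974 + 27235\right) \left(- \frac{1}{6863}\right) - 205076\right)} = - \frac{618590}{3 \left(92209 \left(- \frac{1}{6863}\right) - 205076\right)} = - \frac{618590}{3 \left(- \frac{92209}{6863} - 205076\right)} = - \frac{618590}{3 \left(- \frac{1407528797}{6863}\right)} = \left(- \frac{618590}{3}\right) \left(- \frac{6863}{1407528797}\right) = \frac{4245383170}{4222586391} \approx 1.0054$)
$a - \left(\left(-21254 + 117146\right) - 126669\right) = \frac{4245383170}{4222586391} - \left(\left(-21254 + 117146\right) - 126669\right) = \frac{4245383170}{4222586391} - \left(95892 - 126669\right) = \frac{4245383170}{4222586391} - -30777 = \frac{4245383170}{4222586391} + 30777 = \frac{129962786738977}{4222586391}$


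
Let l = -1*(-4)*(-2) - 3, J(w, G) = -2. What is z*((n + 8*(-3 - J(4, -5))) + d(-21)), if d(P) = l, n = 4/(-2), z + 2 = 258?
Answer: -5376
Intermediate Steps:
z = 256 (z = -2 + 258 = 256)
n = -2 (n = 4*(-1/2) = -2)
l = -11 (l = 4*(-2) - 3 = -8 - 3 = -11)
d(P) = -11
z*((n + 8*(-3 - J(4, -5))) + d(-21)) = 256*((-2 + 8*(-3 - 1*(-2))) - 11) = 256*((-2 + 8*(-3 + 2)) - 11) = 256*((-2 + 8*(-1)) - 11) = 256*((-2 - 8) - 11) = 256*(-10 - 11) = 256*(-21) = -5376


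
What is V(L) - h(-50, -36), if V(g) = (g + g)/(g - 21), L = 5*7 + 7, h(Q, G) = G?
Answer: 40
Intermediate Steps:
L = 42 (L = 35 + 7 = 42)
V(g) = 2*g/(-21 + g) (V(g) = (2*g)/(-21 + g) = 2*g/(-21 + g))
V(L) - h(-50, -36) = 2*42/(-21 + 42) - 1*(-36) = 2*42/21 + 36 = 2*42*(1/21) + 36 = 4 + 36 = 40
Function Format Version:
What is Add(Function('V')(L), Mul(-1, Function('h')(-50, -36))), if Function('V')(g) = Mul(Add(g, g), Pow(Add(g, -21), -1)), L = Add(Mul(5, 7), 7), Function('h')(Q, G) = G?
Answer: 40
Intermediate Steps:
L = 42 (L = Add(35, 7) = 42)
Function('V')(g) = Mul(2, g, Pow(Add(-21, g), -1)) (Function('V')(g) = Mul(Mul(2, g), Pow(Add(-21, g), -1)) = Mul(2, g, Pow(Add(-21, g), -1)))
Add(Function('V')(L), Mul(-1, Function('h')(-50, -36))) = Add(Mul(2, 42, Pow(Add(-21, 42), -1)), Mul(-1, -36)) = Add(Mul(2, 42, Pow(21, -1)), 36) = Add(Mul(2, 42, Rational(1, 21)), 36) = Add(4, 36) = 40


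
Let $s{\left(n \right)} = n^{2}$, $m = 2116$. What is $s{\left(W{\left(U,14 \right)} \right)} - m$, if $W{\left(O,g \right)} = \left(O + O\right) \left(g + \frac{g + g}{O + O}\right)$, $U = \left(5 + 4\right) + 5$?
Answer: $174284$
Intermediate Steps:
$U = 14$ ($U = 9 + 5 = 14$)
$W{\left(O,g \right)} = 2 O \left(g + \frac{g}{O}\right)$ ($W{\left(O,g \right)} = 2 O \left(g + \frac{2 g}{2 O}\right) = 2 O \left(g + 2 g \frac{1}{2 O}\right) = 2 O \left(g + \frac{g}{O}\right)$)
$s{\left(W{\left(U,14 \right)} \right)} - m = \left(2 \cdot 14 \left(1 + 14\right)\right)^{2} - 2116 = \left(2 \cdot 14 \cdot 15\right)^{2} - 2116 = 420^{2} - 2116 = 176400 - 2116 = 174284$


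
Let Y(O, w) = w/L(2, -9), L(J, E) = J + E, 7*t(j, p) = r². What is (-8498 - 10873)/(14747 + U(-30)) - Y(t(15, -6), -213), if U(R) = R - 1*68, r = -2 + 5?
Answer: -1085278/34181 ≈ -31.751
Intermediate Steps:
r = 3
U(R) = -68 + R (U(R) = R - 68 = -68 + R)
t(j, p) = 9/7 (t(j, p) = (⅐)*3² = (⅐)*9 = 9/7)
L(J, E) = E + J
Y(O, w) = -w/7 (Y(O, w) = w/(-9 + 2) = w/(-7) = w*(-⅐) = -w/7)
(-8498 - 10873)/(14747 + U(-30)) - Y(t(15, -6), -213) = (-8498 - 10873)/(14747 + (-68 - 30)) - (-1)*(-213)/7 = -19371/(14747 - 98) - 1*213/7 = -19371/14649 - 213/7 = -19371*1/14649 - 213/7 = -6457/4883 - 213/7 = -1085278/34181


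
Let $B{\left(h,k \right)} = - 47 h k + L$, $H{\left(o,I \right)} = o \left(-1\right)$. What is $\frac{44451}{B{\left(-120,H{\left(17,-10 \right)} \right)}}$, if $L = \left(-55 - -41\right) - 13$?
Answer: $- \frac{14817}{31969} \approx -0.46348$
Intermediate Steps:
$H{\left(o,I \right)} = - o$
$L = -27$ ($L = \left(-55 + 41\right) - 13 = -14 - 13 = -27$)
$B{\left(h,k \right)} = -27 - 47 h k$ ($B{\left(h,k \right)} = - 47 h k - 27 = -27 - 47 h k$)
$\frac{44451}{B{\left(-120,H{\left(17,-10 \right)} \right)}} = \frac{44451}{-27 - - 5640 \left(\left(-1\right) 17\right)} = \frac{44451}{-27 - \left(-5640\right) \left(-17\right)} = \frac{44451}{-27 - 95880} = \frac{44451}{-95907} = 44451 \left(- \frac{1}{95907}\right) = - \frac{14817}{31969}$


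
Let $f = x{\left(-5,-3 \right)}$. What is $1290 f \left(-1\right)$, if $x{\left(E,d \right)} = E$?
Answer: $6450$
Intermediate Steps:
$f = -5$
$1290 f \left(-1\right) = 1290 \left(\left(-5\right) \left(-1\right)\right) = 1290 \cdot 5 = 6450$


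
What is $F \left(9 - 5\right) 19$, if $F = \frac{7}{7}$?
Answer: $76$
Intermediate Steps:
$F = 1$ ($F = 7 \cdot \frac{1}{7} = 1$)
$F \left(9 - 5\right) 19 = 1 \left(9 - 5\right) 19 = 1 \cdot 4 \cdot 19 = 4 \cdot 19 = 76$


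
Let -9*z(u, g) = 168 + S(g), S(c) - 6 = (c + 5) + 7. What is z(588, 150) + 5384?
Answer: 16040/3 ≈ 5346.7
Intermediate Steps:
S(c) = 18 + c (S(c) = 6 + ((c + 5) + 7) = 6 + ((5 + c) + 7) = 6 + (12 + c) = 18 + c)
z(u, g) = -62/3 - g/9 (z(u, g) = -(168 + (18 + g))/9 = -(186 + g)/9 = -62/3 - g/9)
z(588, 150) + 5384 = (-62/3 - ⅑*150) + 5384 = (-62/3 - 50/3) + 5384 = -112/3 + 5384 = 16040/3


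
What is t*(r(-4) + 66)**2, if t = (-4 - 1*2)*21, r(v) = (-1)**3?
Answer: -532350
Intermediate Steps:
r(v) = -1
t = -126 (t = (-4 - 2)*21 = -6*21 = -126)
t*(r(-4) + 66)**2 = -126*(-1 + 66)**2 = -126*65**2 = -126*4225 = -532350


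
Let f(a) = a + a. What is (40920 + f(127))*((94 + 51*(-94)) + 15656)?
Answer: 451102344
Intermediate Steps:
f(a) = 2*a
(40920 + f(127))*((94 + 51*(-94)) + 15656) = (40920 + 2*127)*((94 + 51*(-94)) + 15656) = (40920 + 254)*((94 - 4794) + 15656) = 41174*(-4700 + 15656) = 41174*10956 = 451102344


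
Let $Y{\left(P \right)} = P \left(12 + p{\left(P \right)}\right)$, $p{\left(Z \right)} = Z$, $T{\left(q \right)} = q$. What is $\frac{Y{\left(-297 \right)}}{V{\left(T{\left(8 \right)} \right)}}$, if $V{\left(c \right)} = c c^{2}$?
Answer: $\frac{84645}{512} \approx 165.32$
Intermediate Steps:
$Y{\left(P \right)} = P \left(12 + P\right)$
$V{\left(c \right)} = c^{3}$
$\frac{Y{\left(-297 \right)}}{V{\left(T{\left(8 \right)} \right)}} = \frac{\left(-297\right) \left(12 - 297\right)}{8^{3}} = \frac{\left(-297\right) \left(-285\right)}{512} = 84645 \cdot \frac{1}{512} = \frac{84645}{512}$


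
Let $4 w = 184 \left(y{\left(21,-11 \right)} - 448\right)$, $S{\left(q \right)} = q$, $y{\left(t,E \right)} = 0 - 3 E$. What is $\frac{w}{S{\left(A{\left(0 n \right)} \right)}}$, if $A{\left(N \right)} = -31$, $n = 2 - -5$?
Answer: $\frac{19090}{31} \approx 615.81$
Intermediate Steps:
$n = 7$ ($n = 2 + 5 = 7$)
$y{\left(t,E \right)} = - 3 E$
$w = -19090$ ($w = \frac{184 \left(\left(-3\right) \left(-11\right) - 448\right)}{4} = \frac{184 \left(33 - 448\right)}{4} = \frac{184 \left(-415\right)}{4} = \frac{1}{4} \left(-76360\right) = -19090$)
$\frac{w}{S{\left(A{\left(0 n \right)} \right)}} = - \frac{19090}{-31} = \left(-19090\right) \left(- \frac{1}{31}\right) = \frac{19090}{31}$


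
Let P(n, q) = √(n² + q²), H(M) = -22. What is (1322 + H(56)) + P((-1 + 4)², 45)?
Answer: 1300 + 9*√26 ≈ 1345.9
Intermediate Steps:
(1322 + H(56)) + P((-1 + 4)², 45) = (1322 - 22) + √(((-1 + 4)²)² + 45²) = 1300 + √((3²)² + 2025) = 1300 + √(9² + 2025) = 1300 + √(81 + 2025) = 1300 + √2106 = 1300 + 9*√26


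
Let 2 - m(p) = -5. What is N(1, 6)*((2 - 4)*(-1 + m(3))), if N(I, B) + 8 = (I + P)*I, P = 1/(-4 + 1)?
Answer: 88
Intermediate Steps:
m(p) = 7 (m(p) = 2 - 1*(-5) = 2 + 5 = 7)
P = -⅓ (P = 1/(-3) = -⅓ ≈ -0.33333)
N(I, B) = -8 + I*(-⅓ + I) (N(I, B) = -8 + (I - ⅓)*I = -8 + (-⅓ + I)*I = -8 + I*(-⅓ + I))
N(1, 6)*((2 - 4)*(-1 + m(3))) = (-8 + 1² - ⅓*1)*((2 - 4)*(-1 + 7)) = (-8 + 1 - ⅓)*(-2*6) = -22/3*(-12) = 88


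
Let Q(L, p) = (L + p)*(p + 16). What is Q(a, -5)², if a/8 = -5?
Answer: 245025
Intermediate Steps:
a = -40 (a = 8*(-5) = -40)
Q(L, p) = (16 + p)*(L + p) (Q(L, p) = (L + p)*(16 + p) = (16 + p)*(L + p))
Q(a, -5)² = ((-5)² + 16*(-40) + 16*(-5) - 40*(-5))² = (25 - 640 - 80 + 200)² = (-495)² = 245025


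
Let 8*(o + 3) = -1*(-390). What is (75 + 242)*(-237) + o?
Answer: -300333/4 ≈ -75083.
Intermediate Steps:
o = 183/4 (o = -3 + (-1*(-390))/8 = -3 + (1/8)*390 = -3 + 195/4 = 183/4 ≈ 45.750)
(75 + 242)*(-237) + o = (75 + 242)*(-237) + 183/4 = 317*(-237) + 183/4 = -75129 + 183/4 = -300333/4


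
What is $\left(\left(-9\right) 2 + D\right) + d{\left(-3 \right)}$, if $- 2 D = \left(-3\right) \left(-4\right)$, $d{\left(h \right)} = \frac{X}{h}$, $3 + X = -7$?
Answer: $- \frac{62}{3} \approx -20.667$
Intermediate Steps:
$X = -10$ ($X = -3 - 7 = -10$)
$d{\left(h \right)} = - \frac{10}{h}$
$D = -6$ ($D = - \frac{\left(-3\right) \left(-4\right)}{2} = \left(- \frac{1}{2}\right) 12 = -6$)
$\left(\left(-9\right) 2 + D\right) + d{\left(-3 \right)} = \left(\left(-9\right) 2 - 6\right) - \frac{10}{-3} = \left(-18 - 6\right) - - \frac{10}{3} = -24 + \frac{10}{3} = - \frac{62}{3}$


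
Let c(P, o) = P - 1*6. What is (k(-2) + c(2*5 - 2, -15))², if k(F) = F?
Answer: 0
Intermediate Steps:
c(P, o) = -6 + P (c(P, o) = P - 6 = -6 + P)
(k(-2) + c(2*5 - 2, -15))² = (-2 + (-6 + (2*5 - 2)))² = (-2 + (-6 + (10 - 2)))² = (-2 + (-6 + 8))² = (-2 + 2)² = 0² = 0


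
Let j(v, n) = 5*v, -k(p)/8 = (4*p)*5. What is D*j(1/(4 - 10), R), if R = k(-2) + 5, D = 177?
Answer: -295/2 ≈ -147.50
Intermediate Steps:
k(p) = -160*p (k(p) = -8*4*p*5 = -160*p)
R = 325 (R = -160*(-2) + 5 = 320 + 5 = 325)
D*j(1/(4 - 10), R) = 177*(5/(4 - 10)) = 177*(5/(-6)) = 177*(5*(-⅙)) = 177*(-⅚) = -295/2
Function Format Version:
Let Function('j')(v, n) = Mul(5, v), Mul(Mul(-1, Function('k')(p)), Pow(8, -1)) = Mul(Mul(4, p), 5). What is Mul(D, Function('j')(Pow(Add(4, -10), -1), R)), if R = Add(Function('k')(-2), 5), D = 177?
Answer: Rational(-295, 2) ≈ -147.50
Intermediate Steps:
Function('k')(p) = Mul(-160, p) (Function('k')(p) = Mul(-8, Mul(Mul(4, p), 5)) = Mul(-8, Mul(20, p)) = Mul(-160, p))
R = 325 (R = Add(Mul(-160, -2), 5) = Add(320, 5) = 325)
Mul(D, Function('j')(Pow(Add(4, -10), -1), R)) = Mul(177, Mul(5, Pow(Add(4, -10), -1))) = Mul(177, Mul(5, Pow(-6, -1))) = Mul(177, Mul(5, Rational(-1, 6))) = Mul(177, Rational(-5, 6)) = Rational(-295, 2)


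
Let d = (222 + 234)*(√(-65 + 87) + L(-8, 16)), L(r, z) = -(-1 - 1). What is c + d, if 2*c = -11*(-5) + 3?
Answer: 941 + 456*√22 ≈ 3079.8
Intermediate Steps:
L(r, z) = 2 (L(r, z) = -1*(-2) = 2)
d = 912 + 456*√22 (d = (222 + 234)*(√(-65 + 87) + 2) = 456*(√22 + 2) = 456*(2 + √22) = 912 + 456*√22 ≈ 3050.8)
c = 29 (c = (-11*(-5) + 3)/2 = (55 + 3)/2 = (½)*58 = 29)
c + d = 29 + (912 + 456*√22) = 941 + 456*√22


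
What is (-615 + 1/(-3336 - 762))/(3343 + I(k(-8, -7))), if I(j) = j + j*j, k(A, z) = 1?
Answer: -2520271/13707810 ≈ -0.18386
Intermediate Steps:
I(j) = j + j**2
(-615 + 1/(-3336 - 762))/(3343 + I(k(-8, -7))) = (-615 + 1/(-3336 - 762))/(3343 + 1*(1 + 1)) = (-615 + 1/(-4098))/(3343 + 1*2) = (-615 - 1/4098)/(3343 + 2) = -2520271/4098/3345 = -2520271/4098*1/3345 = -2520271/13707810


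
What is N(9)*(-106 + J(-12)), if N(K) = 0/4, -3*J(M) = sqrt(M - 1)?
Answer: 0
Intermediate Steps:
J(M) = -sqrt(-1 + M)/3 (J(M) = -sqrt(M - 1)/3 = -sqrt(-1 + M)/3)
N(K) = 0 (N(K) = 0*(1/4) = 0)
N(9)*(-106 + J(-12)) = 0*(-106 - sqrt(-1 - 12)/3) = 0*(-106 - I*sqrt(13)/3) = 0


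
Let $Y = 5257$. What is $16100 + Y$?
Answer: $21357$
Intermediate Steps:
$16100 + Y = 16100 + 5257 = 21357$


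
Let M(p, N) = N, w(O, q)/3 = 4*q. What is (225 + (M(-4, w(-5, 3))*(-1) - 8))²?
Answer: 32761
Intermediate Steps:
w(O, q) = 12*q (w(O, q) = 3*(4*q) = 12*q)
(225 + (M(-4, w(-5, 3))*(-1) - 8))² = (225 + ((12*3)*(-1) - 8))² = (225 + (36*(-1) - 8))² = (225 + (-36 - 8))² = (225 - 44)² = 181² = 32761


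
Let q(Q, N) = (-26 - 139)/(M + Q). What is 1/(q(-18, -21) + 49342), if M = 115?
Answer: 97/4786009 ≈ 2.0267e-5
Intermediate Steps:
q(Q, N) = -165/(115 + Q) (q(Q, N) = (-26 - 139)/(115 + Q) = -165/(115 + Q))
1/(q(-18, -21) + 49342) = 1/(-165/(115 - 18) + 49342) = 1/(-165/97 + 49342) = 1/(4786009/97) = 97/4786009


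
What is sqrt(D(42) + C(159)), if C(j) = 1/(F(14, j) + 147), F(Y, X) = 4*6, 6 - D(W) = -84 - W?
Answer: sqrt(428887)/57 ≈ 11.489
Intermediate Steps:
D(W) = 90 + W (D(W) = 6 - (-84 - W) = 6 + (84 + W) = 90 + W)
F(Y, X) = 24
C(j) = 1/171 (C(j) = 1/(24 + 147) = 1/171)
sqrt(D(42) + C(159)) = sqrt((90 + 42) + 1/171) = sqrt(132 + 1/171) = sqrt(22573/171) = sqrt(428887)/57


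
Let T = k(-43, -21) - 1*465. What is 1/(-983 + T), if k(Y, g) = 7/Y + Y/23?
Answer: -989/1434082 ≈ -0.00068964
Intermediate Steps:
k(Y, g) = 7/Y + Y/23 (k(Y, g) = 7/Y + Y*(1/23) = 7/Y + Y/23)
T = -461895/989 (T = (7/(-43) + (1/23)*(-43)) - 1*465 = (7*(-1/43) - 43/23) - 465 = (-7/43 - 43/23) - 465 = -2010/989 - 465 = -461895/989 ≈ -467.03)
1/(-983 + T) = 1/(-983 - 461895/989) = 1/(-1434082/989) = -989/1434082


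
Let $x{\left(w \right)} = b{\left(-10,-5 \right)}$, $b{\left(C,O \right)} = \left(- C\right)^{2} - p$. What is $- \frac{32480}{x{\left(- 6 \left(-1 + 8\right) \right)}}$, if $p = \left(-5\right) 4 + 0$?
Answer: $- \frac{812}{3} \approx -270.67$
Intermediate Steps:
$p = -20$ ($p = -20 + 0 = -20$)
$b{\left(C,O \right)} = 20 + C^{2}$ ($b{\left(C,O \right)} = \left(- C\right)^{2} - -20 = C^{2} + 20 = 20 + C^{2}$)
$x{\left(w \right)} = 120$ ($x{\left(w \right)} = 20 + \left(-10\right)^{2} = 20 + 100 = 120$)
$- \frac{32480}{x{\left(- 6 \left(-1 + 8\right) \right)}} = - \frac{32480}{120} = \left(-32480\right) \frac{1}{120} = - \frac{812}{3}$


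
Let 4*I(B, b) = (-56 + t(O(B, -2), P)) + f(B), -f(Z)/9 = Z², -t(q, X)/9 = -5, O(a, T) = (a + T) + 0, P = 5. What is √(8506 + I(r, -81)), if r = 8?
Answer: √33437/2 ≈ 91.429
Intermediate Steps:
O(a, T) = T + a (O(a, T) = (T + a) + 0 = T + a)
t(q, X) = 45 (t(q, X) = -9*(-5) = 45)
f(Z) = -9*Z²
I(B, b) = -11/4 - 9*B²/4 (I(B, b) = ((-56 + 45) - 9*B²)/4 = (-11 - 9*B²)/4 = -11/4 - 9*B²/4)
√(8506 + I(r, -81)) = √(8506 + (-11/4 - 9/4*8²)) = √(8506 + (-11/4 - 9/4*64)) = √(8506 + (-11/4 - 144)) = √(8506 - 587/4) = √(33437/4) = √33437/2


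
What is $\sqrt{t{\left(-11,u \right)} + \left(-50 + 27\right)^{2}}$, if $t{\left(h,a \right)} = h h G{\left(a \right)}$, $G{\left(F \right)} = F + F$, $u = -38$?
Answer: $9 i \sqrt{107} \approx 93.097 i$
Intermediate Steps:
$G{\left(F \right)} = 2 F$
$t{\left(h,a \right)} = 2 a h^{2}$ ($t{\left(h,a \right)} = h h 2 a = h^{2} \cdot 2 a = 2 a h^{2}$)
$\sqrt{t{\left(-11,u \right)} + \left(-50 + 27\right)^{2}} = \sqrt{2 \left(-38\right) \left(-11\right)^{2} + \left(-50 + 27\right)^{2}} = \sqrt{2 \left(-38\right) 121 + \left(-23\right)^{2}} = \sqrt{-9196 + 529} = \sqrt{-8667} = 9 i \sqrt{107}$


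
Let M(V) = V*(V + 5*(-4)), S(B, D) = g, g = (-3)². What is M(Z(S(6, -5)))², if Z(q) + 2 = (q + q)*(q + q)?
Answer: 9456395536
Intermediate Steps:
g = 9
S(B, D) = 9
Z(q) = -2 + 4*q² (Z(q) = -2 + (q + q)*(q + q) = -2 + (2*q)*(2*q) = -2 + 4*q²)
M(V) = V*(-20 + V) (M(V) = V*(V - 20) = V*(-20 + V))
M(Z(S(6, -5)))² = ((-2 + 4*9²)*(-20 + (-2 + 4*9²)))² = ((-2 + 4*81)*(-20 + (-2 + 4*81)))² = ((-2 + 324)*(-20 + (-2 + 324)))² = (322*(-20 + 322))² = (322*302)² = 97244² = 9456395536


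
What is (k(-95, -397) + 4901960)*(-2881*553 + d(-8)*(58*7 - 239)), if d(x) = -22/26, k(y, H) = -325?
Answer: -101529261720710/13 ≈ -7.8099e+12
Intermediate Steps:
d(x) = -11/13 (d(x) = -22*1/26 = -11/13)
(k(-95, -397) + 4901960)*(-2881*553 + d(-8)*(58*7 - 239)) = (-325 + 4901960)*(-2881*553 - 11*(58*7 - 239)/13) = 4901635*(-1593193 - 11*(406 - 239)/13) = 4901635*(-1593193 - 11/13*167) = 4901635*(-1593193 - 1837/13) = 4901635*(-20713346/13) = -101529261720710/13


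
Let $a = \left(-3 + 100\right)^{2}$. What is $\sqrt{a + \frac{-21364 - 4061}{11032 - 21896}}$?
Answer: $\frac{\sqrt{69424219879}}{2716} \approx 97.012$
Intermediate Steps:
$a = 9409$ ($a = 97^{2} = 9409$)
$\sqrt{a + \frac{-21364 - 4061}{11032 - 21896}} = \sqrt{9409 + \frac{-21364 - 4061}{11032 - 21896}} = \sqrt{9409 - \frac{25425}{-10864}} = \sqrt{9409 - - \frac{25425}{10864}} = \sqrt{9409 + \frac{25425}{10864}} = \sqrt{\frac{102244801}{10864}} = \frac{\sqrt{69424219879}}{2716}$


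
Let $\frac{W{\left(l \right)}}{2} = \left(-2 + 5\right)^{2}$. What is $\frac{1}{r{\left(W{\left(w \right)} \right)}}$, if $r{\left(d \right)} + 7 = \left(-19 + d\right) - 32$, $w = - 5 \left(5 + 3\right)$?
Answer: $- \frac{1}{40} \approx -0.025$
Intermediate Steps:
$w = -40$ ($w = \left(-5\right) 8 = -40$)
$W{\left(l \right)} = 18$ ($W{\left(l \right)} = 2 \left(-2 + 5\right)^{2} = 2 \cdot 3^{2} = 2 \cdot 9 = 18$)
$r{\left(d \right)} = -58 + d$ ($r{\left(d \right)} = -7 + \left(\left(-19 + d\right) - 32\right) = -7 + \left(-51 + d\right) = -58 + d$)
$\frac{1}{r{\left(W{\left(w \right)} \right)}} = \frac{1}{-58 + 18} = \frac{1}{-40} = - \frac{1}{40}$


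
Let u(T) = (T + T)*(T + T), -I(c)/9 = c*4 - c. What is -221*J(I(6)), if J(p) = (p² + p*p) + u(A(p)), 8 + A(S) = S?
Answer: -37147448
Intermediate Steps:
A(S) = -8 + S
I(c) = -27*c (I(c) = -9*(c*4 - c) = -9*(4*c - c) = -27*c)
u(T) = 4*T² (u(T) = (2*T)*(2*T) = 4*T²)
J(p) = 2*p² + 4*(-8 + p)² (J(p) = (p² + p*p) + 4*(-8 + p)² = (p² + p²) + 4*(-8 + p)² = 2*p² + 4*(-8 + p)²)
-221*J(I(6)) = -221*(256 - (-1728)*6 + 6*(-27*6)²) = -221*(256 - 64*(-162) + 6*(-162)²) = -221*(256 + 10368 + 6*26244) = -221*(256 + 10368 + 157464) = -221*168088 = -37147448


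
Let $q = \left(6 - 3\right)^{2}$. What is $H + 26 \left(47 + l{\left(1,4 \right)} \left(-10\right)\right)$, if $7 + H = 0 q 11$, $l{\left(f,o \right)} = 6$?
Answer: $-345$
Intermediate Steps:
$q = 9$ ($q = 3^{2} = 9$)
$H = -7$ ($H = -7 + 0 \cdot 9 \cdot 11 = -7 + 0 \cdot 11 = -7 + 0 = -7$)
$H + 26 \left(47 + l{\left(1,4 \right)} \left(-10\right)\right) = -7 + 26 \left(47 + 6 \left(-10\right)\right) = -7 + 26 \left(47 - 60\right) = -7 + 26 \left(-13\right) = -7 - 338 = -345$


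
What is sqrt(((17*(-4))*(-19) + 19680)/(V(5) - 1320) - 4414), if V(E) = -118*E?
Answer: 8*I*sqrt(63057695)/955 ≈ 66.521*I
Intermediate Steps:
sqrt(((17*(-4))*(-19) + 19680)/(V(5) - 1320) - 4414) = sqrt(((17*(-4))*(-19) + 19680)/(-118*5 - 1320) - 4414) = sqrt((-68*(-19) + 19680)/(-590 - 1320) - 4414) = sqrt((1292 + 19680)/(-1910) - 4414) = sqrt(20972*(-1/1910) - 4414) = sqrt(-10486/955 - 4414) = sqrt(-4225856/955) = 8*I*sqrt(63057695)/955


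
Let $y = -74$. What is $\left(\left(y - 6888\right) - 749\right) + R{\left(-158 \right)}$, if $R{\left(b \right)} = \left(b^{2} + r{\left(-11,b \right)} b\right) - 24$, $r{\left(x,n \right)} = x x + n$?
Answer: $23075$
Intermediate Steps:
$r{\left(x,n \right)} = n + x^{2}$ ($r{\left(x,n \right)} = x^{2} + n = n + x^{2}$)
$R{\left(b \right)} = -24 + b^{2} + b \left(121 + b\right)$ ($R{\left(b \right)} = \left(b^{2} + \left(b + \left(-11\right)^{2}\right) b\right) - 24 = \left(b^{2} + \left(b + 121\right) b\right) - 24 = \left(b^{2} + \left(121 + b\right) b\right) - 24 = \left(b^{2} + b \left(121 + b\right)\right) - 24 = -24 + b^{2} + b \left(121 + b\right)$)
$\left(\left(y - 6888\right) - 749\right) + R{\left(-158 \right)} = \left(\left(-74 - 6888\right) - 749\right) - \left(24 - 24964 + 158 \left(121 - 158\right)\right) = \left(\left(-74 - 6888\right) - 749\right) - -30786 = \left(-6962 - 749\right) + \left(-24 + 24964 + 5846\right) = -7711 + 30786 = 23075$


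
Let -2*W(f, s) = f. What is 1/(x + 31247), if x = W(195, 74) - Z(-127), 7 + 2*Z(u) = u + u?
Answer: 1/31280 ≈ 3.1969e-5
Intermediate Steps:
W(f, s) = -f/2
Z(u) = -7/2 + u (Z(u) = -7/2 + (u + u)/2 = -7/2 + (2*u)/2 = -7/2 + u)
x = 33 (x = -1/2*195 - (-7/2 - 127) = -195/2 - 1*(-261/2) = -195/2 + 261/2 = 33)
1/(x + 31247) = 1/(33 + 31247) = 1/31280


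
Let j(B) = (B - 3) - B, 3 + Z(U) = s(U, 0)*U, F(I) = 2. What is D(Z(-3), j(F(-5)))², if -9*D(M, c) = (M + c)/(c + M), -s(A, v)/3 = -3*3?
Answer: 1/81 ≈ 0.012346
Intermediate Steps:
s(A, v) = 27 (s(A, v) = -(-9)*3 = -3*(-9) = 27)
Z(U) = -3 + 27*U
j(B) = -3 (j(B) = (-3 + B) - B = -3)
D(M, c) = -⅑ (D(M, c) = -(M + c)/(9*(c + M)) = -(M + c)/(9*(M + c)) = -⅑*1 = -⅑)
D(Z(-3), j(F(-5)))² = (-⅑)² = 1/81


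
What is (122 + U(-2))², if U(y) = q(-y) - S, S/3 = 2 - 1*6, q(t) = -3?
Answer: 17161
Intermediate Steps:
S = -12 (S = 3*(2 - 1*6) = 3*(2 - 6) = 3*(-4) = -12)
U(y) = 9 (U(y) = -3 - 1*(-12) = -3 + 12 = 9)
(122 + U(-2))² = (122 + 9)² = 131² = 17161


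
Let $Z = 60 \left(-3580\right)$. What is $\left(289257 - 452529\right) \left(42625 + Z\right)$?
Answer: $28111356600$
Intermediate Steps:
$Z = -214800$
$\left(289257 - 452529\right) \left(42625 + Z\right) = \left(289257 - 452529\right) \left(42625 - 214800\right) = \left(-163272\right) \left(-172175\right) = 28111356600$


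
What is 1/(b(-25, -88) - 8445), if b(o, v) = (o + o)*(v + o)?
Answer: -1/2795 ≈ -0.00035778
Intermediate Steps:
b(o, v) = 2*o*(o + v) (b(o, v) = (2*o)*(o + v) = 2*o*(o + v))
1/(b(-25, -88) - 8445) = 1/(2*(-25)*(-25 - 88) - 8445) = 1/(2*(-25)*(-113) - 8445) = 1/(5650 - 8445) = 1/(-2795) = -1/2795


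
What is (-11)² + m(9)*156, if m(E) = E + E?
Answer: 2929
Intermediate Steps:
m(E) = 2*E
(-11)² + m(9)*156 = (-11)² + (2*9)*156 = 121 + 18*156 = 121 + 2808 = 2929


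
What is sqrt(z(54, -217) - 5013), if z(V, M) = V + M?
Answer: 2*I*sqrt(1294) ≈ 71.944*I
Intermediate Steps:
z(V, M) = M + V
sqrt(z(54, -217) - 5013) = sqrt((-217 + 54) - 5013) = sqrt(-163 - 5013) = sqrt(-5176) = 2*I*sqrt(1294)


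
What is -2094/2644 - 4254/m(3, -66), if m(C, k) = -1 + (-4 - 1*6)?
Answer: 5612271/14542 ≈ 385.94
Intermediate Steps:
m(C, k) = -11 (m(C, k) = -1 + (-4 - 6) = -1 - 10 = -11)
-2094/2644 - 4254/m(3, -66) = -2094/2644 - 4254/(-11) = -2094*1/2644 - 4254*(-1/11) = -1047/1322 + 4254/11 = 5612271/14542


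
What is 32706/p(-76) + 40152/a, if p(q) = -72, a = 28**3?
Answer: -177349/392 ≈ -452.42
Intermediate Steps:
a = 21952
32706/p(-76) + 40152/a = 32706/(-72) + 40152/21952 = 32706*(-1/72) + 40152*(1/21952) = -1817/4 + 717/392 = -177349/392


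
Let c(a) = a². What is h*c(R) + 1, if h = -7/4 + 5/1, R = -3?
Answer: 121/4 ≈ 30.250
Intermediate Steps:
h = 13/4 (h = -7*¼ + 5*1 = -7/4 + 5 = 13/4 ≈ 3.2500)
h*c(R) + 1 = (13/4)*(-3)² + 1 = (13/4)*9 + 1 = 117/4 + 1 = 121/4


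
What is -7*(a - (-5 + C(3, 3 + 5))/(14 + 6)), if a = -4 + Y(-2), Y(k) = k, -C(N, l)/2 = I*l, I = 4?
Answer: 357/20 ≈ 17.850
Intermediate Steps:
C(N, l) = -8*l
a = -6 (a = -4 - 2 = -6)
-7*(a - (-5 + C(3, 3 + 5))/(14 + 6)) = -7*(-6 - (-5 - 8*(3 + 5))/(14 + 6)) = -7*(-6 - (-5 - 8*8)/20) = -7*(-6 - (-5 - 64)/20) = -7*(-6 - (-69)/20) = -7*(-6 - 1*(-69/20)) = -7*(-6 + 69/20) = -7*(-51/20) = 357/20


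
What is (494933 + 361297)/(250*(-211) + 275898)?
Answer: 428115/111574 ≈ 3.8371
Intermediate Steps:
(494933 + 361297)/(250*(-211) + 275898) = 856230/(-52750 + 275898) = 856230/223148 = 856230*(1/223148) = 428115/111574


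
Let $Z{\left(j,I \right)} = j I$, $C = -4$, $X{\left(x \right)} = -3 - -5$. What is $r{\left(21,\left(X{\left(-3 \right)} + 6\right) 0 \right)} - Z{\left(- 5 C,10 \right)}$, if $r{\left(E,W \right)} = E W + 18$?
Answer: $-182$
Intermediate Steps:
$X{\left(x \right)} = 2$ ($X{\left(x \right)} = -3 + 5 = 2$)
$r{\left(E,W \right)} = 18 + E W$
$Z{\left(j,I \right)} = I j$
$r{\left(21,\left(X{\left(-3 \right)} + 6\right) 0 \right)} - Z{\left(- 5 C,10 \right)} = \left(18 + 21 \left(2 + 6\right) 0\right) - 10 \left(\left(-5\right) \left(-4\right)\right) = \left(18 + 21 \cdot 8 \cdot 0\right) - 10 \cdot 20 = \left(18 + 21 \cdot 0\right) - 200 = \left(18 + 0\right) - 200 = 18 - 200 = -182$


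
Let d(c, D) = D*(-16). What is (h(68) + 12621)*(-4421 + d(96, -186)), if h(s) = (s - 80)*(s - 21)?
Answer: -17422365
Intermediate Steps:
d(c, D) = -16*D
h(s) = (-80 + s)*(-21 + s)
(h(68) + 12621)*(-4421 + d(96, -186)) = ((1680 + 68² - 101*68) + 12621)*(-4421 - 16*(-186)) = ((1680 + 4624 - 6868) + 12621)*(-4421 + 2976) = (-564 + 12621)*(-1445) = 12057*(-1445) = -17422365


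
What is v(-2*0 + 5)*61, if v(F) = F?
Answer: 305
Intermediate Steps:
v(-2*0 + 5)*61 = (-2*0 + 5)*61 = (0 + 5)*61 = 5*61 = 305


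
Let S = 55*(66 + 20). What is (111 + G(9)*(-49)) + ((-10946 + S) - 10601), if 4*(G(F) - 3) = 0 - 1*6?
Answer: -33559/2 ≈ -16780.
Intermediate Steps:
G(F) = 3/2 (G(F) = 3 + (0 - 1*6)/4 = 3 + (0 - 6)/4 = 3 + (¼)*(-6) = 3 - 3/2 = 3/2)
S = 4730 (S = 55*86 = 4730)
(111 + G(9)*(-49)) + ((-10946 + S) - 10601) = (111 + (3/2)*(-49)) + ((-10946 + 4730) - 10601) = (111 - 147/2) + (-6216 - 10601) = 75/2 - 16817 = -33559/2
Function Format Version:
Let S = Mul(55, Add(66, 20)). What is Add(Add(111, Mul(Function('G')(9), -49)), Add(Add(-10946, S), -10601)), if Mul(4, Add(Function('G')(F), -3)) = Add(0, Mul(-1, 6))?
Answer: Rational(-33559, 2) ≈ -16780.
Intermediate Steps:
Function('G')(F) = Rational(3, 2) (Function('G')(F) = Add(3, Mul(Rational(1, 4), Add(0, Mul(-1, 6)))) = Add(3, Mul(Rational(1, 4), Add(0, -6))) = Add(3, Mul(Rational(1, 4), -6)) = Add(3, Rational(-3, 2)) = Rational(3, 2))
S = 4730 (S = Mul(55, 86) = 4730)
Add(Add(111, Mul(Function('G')(9), -49)), Add(Add(-10946, S), -10601)) = Add(Add(111, Mul(Rational(3, 2), -49)), Add(Add(-10946, 4730), -10601)) = Add(Add(111, Rational(-147, 2)), Add(-6216, -10601)) = Add(Rational(75, 2), -16817) = Rational(-33559, 2)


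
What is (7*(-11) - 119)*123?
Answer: -24108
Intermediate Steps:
(7*(-11) - 119)*123 = (-77 - 119)*123 = -196*123 = -24108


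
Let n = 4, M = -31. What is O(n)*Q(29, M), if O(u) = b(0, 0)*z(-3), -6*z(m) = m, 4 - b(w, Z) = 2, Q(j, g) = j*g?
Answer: -899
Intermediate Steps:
Q(j, g) = g*j
b(w, Z) = 2 (b(w, Z) = 4 - 1*2 = 4 - 2 = 2)
z(m) = -m/6
O(u) = 1 (O(u) = 2*(-⅙*(-3)) = 2*(½) = 1)
O(n)*Q(29, M) = 1*(-31*29) = 1*(-899) = -899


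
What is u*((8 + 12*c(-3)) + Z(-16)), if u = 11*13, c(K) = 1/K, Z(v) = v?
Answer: -1716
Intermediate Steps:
u = 143
u*((8 + 12*c(-3)) + Z(-16)) = 143*((8 + 12/(-3)) - 16) = 143*((8 + 12*(-⅓)) - 16) = 143*((8 - 4) - 16) = 143*(4 - 16) = 143*(-12) = -1716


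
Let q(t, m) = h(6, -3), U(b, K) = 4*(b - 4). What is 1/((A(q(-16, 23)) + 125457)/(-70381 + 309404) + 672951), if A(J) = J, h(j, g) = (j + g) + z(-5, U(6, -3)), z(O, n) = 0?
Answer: 239023/160850892333 ≈ 1.4860e-6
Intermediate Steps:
U(b, K) = -16 + 4*b (U(b, K) = 4*(-4 + b) = -16 + 4*b)
h(j, g) = g + j (h(j, g) = (j + g) + 0 = (g + j) + 0 = g + j)
q(t, m) = 3 (q(t, m) = -3 + 6 = 3)
1/((A(q(-16, 23)) + 125457)/(-70381 + 309404) + 672951) = 1/((3 + 125457)/(-70381 + 309404) + 672951) = 1/(125460/239023 + 672951) = 1/(160850892333/239023) = 239023/160850892333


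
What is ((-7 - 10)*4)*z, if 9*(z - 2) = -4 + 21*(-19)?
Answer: 26180/9 ≈ 2908.9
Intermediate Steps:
z = -385/9 (z = 2 + (-4 + 21*(-19))/9 = 2 + (-4 - 399)/9 = 2 + (⅑)*(-403) = 2 - 403/9 = -385/9 ≈ -42.778)
((-7 - 10)*4)*z = ((-7 - 10)*4)*(-385/9) = -17*4*(-385/9) = -68*(-385/9) = 26180/9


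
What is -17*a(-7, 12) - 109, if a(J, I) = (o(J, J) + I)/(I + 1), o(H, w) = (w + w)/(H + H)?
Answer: -126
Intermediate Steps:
o(H, w) = w/H (o(H, w) = (2*w)/((2*H)) = (2*w)*(1/(2*H)) = w/H)
a(J, I) = 1 (a(J, I) = (J/J + I)/(I + 1) = (1 + I)/(1 + I) = 1)
-17*a(-7, 12) - 109 = -17*1 - 109 = -17 - 109 = -126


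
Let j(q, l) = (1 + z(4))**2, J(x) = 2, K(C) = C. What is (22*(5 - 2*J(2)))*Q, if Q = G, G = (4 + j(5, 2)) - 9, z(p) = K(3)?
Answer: 242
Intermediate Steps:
z(p) = 3
j(q, l) = 16 (j(q, l) = (1 + 3)**2 = 4**2 = 16)
G = 11 (G = (4 + 16) - 9 = 20 - 9 = 11)
Q = 11
(22*(5 - 2*J(2)))*Q = (22*(5 - 2*2))*11 = (22*(5 - 4))*11 = (22*1)*11 = 22*11 = 242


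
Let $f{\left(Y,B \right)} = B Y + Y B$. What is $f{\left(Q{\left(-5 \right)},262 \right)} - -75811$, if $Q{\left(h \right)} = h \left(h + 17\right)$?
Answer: $44371$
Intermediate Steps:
$Q{\left(h \right)} = h \left(17 + h\right)$
$f{\left(Y,B \right)} = 2 B Y$ ($f{\left(Y,B \right)} = B Y + B Y = 2 B Y$)
$f{\left(Q{\left(-5 \right)},262 \right)} - -75811 = 2 \cdot 262 \left(- 5 \left(17 - 5\right)\right) - -75811 = 2 \cdot 262 \left(\left(-5\right) 12\right) + 75811 = 2 \cdot 262 \left(-60\right) + 75811 = -31440 + 75811 = 44371$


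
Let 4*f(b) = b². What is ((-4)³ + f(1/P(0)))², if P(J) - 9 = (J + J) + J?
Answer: 429940225/104976 ≈ 4095.6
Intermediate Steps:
P(J) = 9 + 3*J (P(J) = 9 + ((J + J) + J) = 9 + (2*J + J) = 9 + 3*J)
f(b) = b²/4
((-4)³ + f(1/P(0)))² = ((-4)³ + (1/(9 + 3*0))²/4)² = (-64 + (1/(9 + 0))²/4)² = (-64 + (1/9)²/4)² = (-64 + (⅑)²/4)² = (-64 + (¼)*(1/81))² = (-64 + 1/324)² = (-20735/324)² = 429940225/104976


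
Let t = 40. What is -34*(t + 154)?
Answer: -6596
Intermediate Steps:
-34*(t + 154) = -34*(40 + 154) = -34*194 = -6596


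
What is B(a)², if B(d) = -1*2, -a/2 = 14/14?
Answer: 4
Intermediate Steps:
a = -2 (a = -28/14 = -2*1 = -2)
B(d) = -2
B(a)² = (-2)² = 4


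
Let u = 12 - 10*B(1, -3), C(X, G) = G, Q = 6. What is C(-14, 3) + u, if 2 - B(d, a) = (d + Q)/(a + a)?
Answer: -50/3 ≈ -16.667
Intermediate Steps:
B(d, a) = 2 - (6 + d)/(2*a) (B(d, a) = 2 - (d + 6)/(a + a) = 2 - (6 + d)/(2*a))
u = -59/3 (u = 12 - 5*(-6 - 1*1 + 4*(-3))/(-3) = 12 - 5*(-1)*(-6 - 1 - 12)/3 = 12 - 5*(-1)*(-19)/3 = 12 - 10*19/6 = 12 - 95/3 = -59/3 ≈ -19.667)
C(-14, 3) + u = 3 - 59/3 = -50/3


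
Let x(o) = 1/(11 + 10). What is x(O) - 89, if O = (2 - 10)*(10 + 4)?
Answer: -1868/21 ≈ -88.952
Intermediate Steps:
O = -112 (O = -8*14 = -112)
x(o) = 1/21
x(O) - 89 = 1/21 - 89 = -1868/21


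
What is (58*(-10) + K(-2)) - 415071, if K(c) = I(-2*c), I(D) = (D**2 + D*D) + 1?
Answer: -415618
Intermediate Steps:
I(D) = 1 + 2*D**2 (I(D) = (D**2 + D**2) + 1 = 2*D**2 + 1 = 1 + 2*D**2)
K(c) = 1 + 8*c**2 (K(c) = 1 + 2*(-2*c)**2 = 1 + 2*(4*c**2) = 1 + 8*c**2)
(58*(-10) + K(-2)) - 415071 = (58*(-10) + (1 + 8*(-2)**2)) - 415071 = (-580 + (1 + 8*4)) - 415071 = (-580 + (1 + 32)) - 415071 = (-580 + 33) - 415071 = -547 - 415071 = -415618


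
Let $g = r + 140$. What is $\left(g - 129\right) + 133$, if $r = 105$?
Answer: $249$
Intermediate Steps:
$g = 245$ ($g = 105 + 140 = 245$)
$\left(g - 129\right) + 133 = \left(245 - 129\right) + 133 = 116 + 133 = 249$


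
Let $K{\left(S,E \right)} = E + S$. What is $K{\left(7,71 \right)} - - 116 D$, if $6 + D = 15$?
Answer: $1122$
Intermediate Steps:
$D = 9$ ($D = -6 + 15 = 9$)
$K{\left(7,71 \right)} - - 116 D = \left(71 + 7\right) - \left(-116\right) 9 = 78 - -1044 = 78 + 1044 = 1122$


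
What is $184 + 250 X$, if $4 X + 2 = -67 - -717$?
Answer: $40684$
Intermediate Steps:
$X = 162$ ($X = - \frac{1}{2} + \frac{-67 - -717}{4} = - \frac{1}{2} + \frac{-67 + 717}{4} = - \frac{1}{2} + \frac{1}{4} \cdot 650 = - \frac{1}{2} + \frac{325}{2} = 162$)
$184 + 250 X = 184 + 250 \cdot 162 = 184 + 40500 = 40684$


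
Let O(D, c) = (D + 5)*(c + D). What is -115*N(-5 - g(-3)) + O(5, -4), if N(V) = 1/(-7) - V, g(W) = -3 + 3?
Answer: -3840/7 ≈ -548.57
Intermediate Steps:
g(W) = 0
O(D, c) = (5 + D)*(D + c)
N(V) = -1/7 - V
-115*N(-5 - g(-3)) + O(5, -4) = -115*(-1/7 - (-5 - 1*0)) + (5**2 + 5*5 + 5*(-4) + 5*(-4)) = -115*(-1/7 - (-5 + 0)) + (25 + 25 - 20 - 20) = -115*(-1/7 - 1*(-5)) + 10 = -115*(-1/7 + 5) + 10 = -115*34/7 + 10 = -3910/7 + 10 = -3840/7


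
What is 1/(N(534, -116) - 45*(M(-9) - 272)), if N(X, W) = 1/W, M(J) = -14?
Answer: 116/1492919 ≈ 7.7700e-5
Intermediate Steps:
1/(N(534, -116) - 45*(M(-9) - 272)) = 1/(1/(-116) - 45*(-14 - 272)) = 1/(-1/116 - 45*(-286)) = 1/(-1/116 + 12870) = 1/(1492919/116) = 116/1492919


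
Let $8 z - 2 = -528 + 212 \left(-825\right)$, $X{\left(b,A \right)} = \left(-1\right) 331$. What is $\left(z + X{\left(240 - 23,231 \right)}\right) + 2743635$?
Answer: $\frac{10885503}{4} \approx 2.7214 \cdot 10^{6}$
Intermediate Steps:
$X{\left(b,A \right)} = -331$
$z = - \frac{87713}{4}$ ($z = \frac{1}{4} + \frac{-528 + 212 \left(-825\right)}{8} = \frac{1}{4} + \frac{-528 - 174900}{8} = \frac{1}{4} + \frac{1}{8} \left(-175428\right) = \frac{1}{4} - \frac{43857}{2} = - \frac{87713}{4} \approx -21928.0$)
$\left(z + X{\left(240 - 23,231 \right)}\right) + 2743635 = \left(- \frac{87713}{4} - 331\right) + 2743635 = - \frac{89037}{4} + 2743635 = \frac{10885503}{4}$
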